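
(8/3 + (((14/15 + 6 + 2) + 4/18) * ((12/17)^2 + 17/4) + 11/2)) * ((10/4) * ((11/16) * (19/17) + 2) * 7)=2359912793/943296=2501.77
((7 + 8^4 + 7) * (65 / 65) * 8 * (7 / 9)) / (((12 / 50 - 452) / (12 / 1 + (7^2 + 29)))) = -28770000 / 5647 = -5094.74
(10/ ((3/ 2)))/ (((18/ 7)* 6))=35/ 81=0.43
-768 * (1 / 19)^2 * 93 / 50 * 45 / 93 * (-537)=1855872 / 1805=1028.18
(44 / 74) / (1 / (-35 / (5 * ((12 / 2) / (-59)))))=4543 / 111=40.93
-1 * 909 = -909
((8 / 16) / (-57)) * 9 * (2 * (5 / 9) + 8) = -41 / 57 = -0.72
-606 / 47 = -12.89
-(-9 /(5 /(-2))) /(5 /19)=-342 /25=-13.68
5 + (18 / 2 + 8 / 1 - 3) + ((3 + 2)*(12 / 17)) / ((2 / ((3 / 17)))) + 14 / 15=87761 / 4335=20.24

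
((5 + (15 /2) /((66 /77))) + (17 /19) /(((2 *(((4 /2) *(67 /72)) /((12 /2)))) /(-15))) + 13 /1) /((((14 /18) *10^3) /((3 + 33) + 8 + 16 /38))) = 49470849 /169309000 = 0.29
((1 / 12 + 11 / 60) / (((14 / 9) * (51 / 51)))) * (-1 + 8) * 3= 18 / 5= 3.60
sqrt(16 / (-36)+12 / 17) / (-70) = -sqrt(170) / 1785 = -0.01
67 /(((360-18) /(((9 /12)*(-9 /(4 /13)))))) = -2613 /608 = -4.30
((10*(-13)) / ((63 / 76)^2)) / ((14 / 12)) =-1501760 / 9261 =-162.16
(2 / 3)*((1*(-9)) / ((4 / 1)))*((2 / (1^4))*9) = -27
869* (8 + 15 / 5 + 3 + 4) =15642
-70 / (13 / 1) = -70 / 13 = -5.38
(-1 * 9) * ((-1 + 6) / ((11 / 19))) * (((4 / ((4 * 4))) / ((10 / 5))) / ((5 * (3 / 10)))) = -285 / 44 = -6.48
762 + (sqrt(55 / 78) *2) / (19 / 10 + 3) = 10 *sqrt(4290) / 1911 + 762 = 762.34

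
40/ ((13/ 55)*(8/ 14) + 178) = 7700/ 34291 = 0.22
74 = 74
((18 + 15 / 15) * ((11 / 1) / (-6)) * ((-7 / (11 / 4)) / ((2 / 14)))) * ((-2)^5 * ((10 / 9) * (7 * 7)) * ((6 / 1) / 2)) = -3244017.78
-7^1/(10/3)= -21/10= -2.10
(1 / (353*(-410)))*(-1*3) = 3 / 144730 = 0.00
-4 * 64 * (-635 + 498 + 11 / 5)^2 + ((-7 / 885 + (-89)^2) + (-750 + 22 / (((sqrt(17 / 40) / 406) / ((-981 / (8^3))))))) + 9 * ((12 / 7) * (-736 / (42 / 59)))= -4686818.37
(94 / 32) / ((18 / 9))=47 / 32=1.47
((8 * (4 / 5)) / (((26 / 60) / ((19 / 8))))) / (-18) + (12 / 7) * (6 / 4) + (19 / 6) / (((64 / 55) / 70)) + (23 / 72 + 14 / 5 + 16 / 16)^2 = 1227049337 / 5896800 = 208.09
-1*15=-15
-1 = -1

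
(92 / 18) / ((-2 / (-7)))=161 / 9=17.89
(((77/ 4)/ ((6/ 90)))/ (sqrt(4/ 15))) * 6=3465 * sqrt(15)/ 4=3354.97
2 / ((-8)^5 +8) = -0.00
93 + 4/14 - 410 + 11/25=-55348/175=-316.27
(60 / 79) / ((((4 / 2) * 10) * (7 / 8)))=24 / 553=0.04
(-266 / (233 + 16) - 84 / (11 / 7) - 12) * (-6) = 364412 / 913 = 399.14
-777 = -777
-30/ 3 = -10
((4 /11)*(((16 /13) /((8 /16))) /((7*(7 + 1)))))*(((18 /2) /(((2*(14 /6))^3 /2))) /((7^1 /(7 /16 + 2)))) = 729 /739508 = 0.00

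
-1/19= -0.05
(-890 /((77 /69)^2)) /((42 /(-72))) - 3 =50722971 /41503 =1222.15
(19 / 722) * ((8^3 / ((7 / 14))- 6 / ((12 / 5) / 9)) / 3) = 2003 / 228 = 8.79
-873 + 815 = -58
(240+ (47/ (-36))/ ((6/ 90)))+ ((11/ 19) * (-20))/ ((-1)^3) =232.00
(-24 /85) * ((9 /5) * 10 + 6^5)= -187056 /85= -2200.66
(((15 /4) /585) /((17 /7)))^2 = 49 /7033104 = 0.00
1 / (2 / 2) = 1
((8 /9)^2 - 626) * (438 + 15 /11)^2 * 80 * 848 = -990707063800320 /121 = -8187661684300.17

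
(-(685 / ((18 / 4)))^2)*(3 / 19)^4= -1876900 / 130321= -14.40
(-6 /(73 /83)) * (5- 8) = 1494 /73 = 20.47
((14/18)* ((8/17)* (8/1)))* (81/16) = 252/17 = 14.82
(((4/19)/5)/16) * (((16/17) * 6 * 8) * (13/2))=1248/1615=0.77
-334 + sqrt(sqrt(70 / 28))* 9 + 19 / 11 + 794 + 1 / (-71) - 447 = 9* 2^(3 / 4)* 5^(1 / 4) / 2 + 11491 / 781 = 26.03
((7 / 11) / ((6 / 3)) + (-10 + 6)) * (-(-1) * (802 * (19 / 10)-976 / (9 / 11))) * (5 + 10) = -402057 / 22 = -18275.32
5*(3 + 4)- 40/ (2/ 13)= -225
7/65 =0.11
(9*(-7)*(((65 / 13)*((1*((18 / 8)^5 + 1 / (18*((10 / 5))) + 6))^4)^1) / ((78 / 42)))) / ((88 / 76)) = -50241047900867911579250605 / 20840143392866304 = -2410782255.85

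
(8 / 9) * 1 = 8 / 9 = 0.89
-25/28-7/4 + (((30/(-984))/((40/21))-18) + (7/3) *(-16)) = -1597801/27552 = -57.99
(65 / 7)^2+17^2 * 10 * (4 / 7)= 85145 / 49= 1737.65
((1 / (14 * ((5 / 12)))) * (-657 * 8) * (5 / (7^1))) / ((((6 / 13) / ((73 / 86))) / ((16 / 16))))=-2493972 / 2107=-1183.66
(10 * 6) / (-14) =-30 / 7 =-4.29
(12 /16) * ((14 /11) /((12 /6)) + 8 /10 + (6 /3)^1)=567 /220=2.58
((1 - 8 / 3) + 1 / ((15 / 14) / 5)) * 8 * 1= 24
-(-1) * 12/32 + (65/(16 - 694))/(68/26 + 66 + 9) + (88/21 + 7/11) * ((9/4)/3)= 841527251/210703416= 3.99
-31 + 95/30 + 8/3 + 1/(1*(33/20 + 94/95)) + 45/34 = -70604/3009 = -23.46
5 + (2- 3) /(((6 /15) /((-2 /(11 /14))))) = 125 /11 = 11.36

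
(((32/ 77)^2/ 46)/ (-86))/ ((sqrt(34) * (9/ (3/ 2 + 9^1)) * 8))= -8 * sqrt(34)/ 42721833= -0.00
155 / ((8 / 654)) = 50685 / 4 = 12671.25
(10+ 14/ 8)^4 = 4879681/ 256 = 19061.25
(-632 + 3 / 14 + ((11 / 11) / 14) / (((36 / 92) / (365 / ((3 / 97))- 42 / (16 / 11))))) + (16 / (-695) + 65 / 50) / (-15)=637704695 / 420336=1517.13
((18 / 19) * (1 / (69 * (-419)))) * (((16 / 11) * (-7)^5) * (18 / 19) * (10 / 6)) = 48404160 / 38268527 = 1.26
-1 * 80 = -80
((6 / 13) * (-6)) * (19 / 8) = -171 / 26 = -6.58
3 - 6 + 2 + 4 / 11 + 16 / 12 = 23 / 33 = 0.70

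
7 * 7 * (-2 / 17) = -98 / 17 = -5.76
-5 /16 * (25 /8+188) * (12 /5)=-4587 /32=-143.34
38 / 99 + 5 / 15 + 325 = 32246 / 99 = 325.72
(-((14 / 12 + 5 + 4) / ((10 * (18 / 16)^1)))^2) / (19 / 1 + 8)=-14884 / 492075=-0.03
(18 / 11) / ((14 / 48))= 432 / 77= 5.61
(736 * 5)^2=13542400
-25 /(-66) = 25 /66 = 0.38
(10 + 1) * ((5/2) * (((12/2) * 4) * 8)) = 5280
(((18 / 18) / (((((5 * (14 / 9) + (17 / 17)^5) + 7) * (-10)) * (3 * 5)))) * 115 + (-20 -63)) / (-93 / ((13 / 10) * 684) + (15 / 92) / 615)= 82404421827 / 103514095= 796.07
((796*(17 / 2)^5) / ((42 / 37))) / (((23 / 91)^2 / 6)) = 12367563588653 / 4232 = 2922392152.33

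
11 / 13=0.85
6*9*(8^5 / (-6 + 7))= 1769472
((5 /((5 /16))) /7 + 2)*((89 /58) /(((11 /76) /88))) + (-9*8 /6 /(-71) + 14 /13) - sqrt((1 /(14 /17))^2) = 1498373141 /374738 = 3998.46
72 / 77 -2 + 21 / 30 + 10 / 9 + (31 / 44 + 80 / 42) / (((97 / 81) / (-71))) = -206981741 / 1344420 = -153.96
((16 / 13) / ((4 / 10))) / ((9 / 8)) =320 / 117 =2.74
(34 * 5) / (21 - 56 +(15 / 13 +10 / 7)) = -1547 / 295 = -5.24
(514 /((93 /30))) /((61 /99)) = 508860 /1891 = 269.10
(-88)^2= 7744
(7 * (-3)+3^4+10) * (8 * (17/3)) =3173.33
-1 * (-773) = 773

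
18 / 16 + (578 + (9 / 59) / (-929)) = 253939291 / 438488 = 579.12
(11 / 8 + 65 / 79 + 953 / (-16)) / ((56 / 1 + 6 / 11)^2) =-8773589 / 489021376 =-0.02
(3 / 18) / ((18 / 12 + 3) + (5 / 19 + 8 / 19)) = 19 / 591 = 0.03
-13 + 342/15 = 49/5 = 9.80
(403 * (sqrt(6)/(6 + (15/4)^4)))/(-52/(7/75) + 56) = -180544 * sqrt(6)/45745197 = -0.01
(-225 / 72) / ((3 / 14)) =-175 / 12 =-14.58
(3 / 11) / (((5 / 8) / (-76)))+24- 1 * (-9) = -9 / 55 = -0.16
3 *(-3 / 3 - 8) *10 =-270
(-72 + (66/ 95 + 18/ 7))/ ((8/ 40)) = -45708/ 133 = -343.67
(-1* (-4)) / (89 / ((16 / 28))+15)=16 / 683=0.02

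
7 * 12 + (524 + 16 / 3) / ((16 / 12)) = 481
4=4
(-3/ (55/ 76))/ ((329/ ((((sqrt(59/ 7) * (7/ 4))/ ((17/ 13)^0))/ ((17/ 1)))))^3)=-3363 * sqrt(413)/ 21994753044880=-0.00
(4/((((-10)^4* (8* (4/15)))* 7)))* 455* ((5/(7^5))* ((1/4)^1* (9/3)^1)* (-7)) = -117/6146560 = -0.00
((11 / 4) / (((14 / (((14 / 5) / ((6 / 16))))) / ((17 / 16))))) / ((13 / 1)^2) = 187 / 20280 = 0.01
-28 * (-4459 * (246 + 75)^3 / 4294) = 2064812426586 / 2147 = 961719807.45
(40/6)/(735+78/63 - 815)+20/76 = 0.18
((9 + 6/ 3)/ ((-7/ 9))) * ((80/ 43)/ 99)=-80/ 301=-0.27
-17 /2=-8.50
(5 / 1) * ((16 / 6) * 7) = 280 / 3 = 93.33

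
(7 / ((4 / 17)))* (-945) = -112455 / 4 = -28113.75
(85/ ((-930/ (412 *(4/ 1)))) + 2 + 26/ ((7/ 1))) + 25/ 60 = -376259/ 2604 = -144.49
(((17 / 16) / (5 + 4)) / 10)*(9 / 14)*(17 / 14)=0.01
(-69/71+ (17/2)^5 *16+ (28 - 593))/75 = 33576493/3550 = 9458.17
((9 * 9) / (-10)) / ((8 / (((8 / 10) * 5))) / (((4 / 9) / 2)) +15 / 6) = -81 / 115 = -0.70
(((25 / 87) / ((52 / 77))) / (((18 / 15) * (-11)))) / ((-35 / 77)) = 1925 / 27144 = 0.07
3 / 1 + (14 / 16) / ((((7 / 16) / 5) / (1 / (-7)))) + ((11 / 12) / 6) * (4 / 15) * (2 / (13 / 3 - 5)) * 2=418 / 315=1.33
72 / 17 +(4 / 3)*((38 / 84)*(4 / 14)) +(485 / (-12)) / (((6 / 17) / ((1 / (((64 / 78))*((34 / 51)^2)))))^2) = -4786215707479 / 1965293568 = -2435.37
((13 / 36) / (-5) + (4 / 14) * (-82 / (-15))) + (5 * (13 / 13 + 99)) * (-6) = -3778123 / 1260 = -2998.51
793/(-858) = -61/66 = -0.92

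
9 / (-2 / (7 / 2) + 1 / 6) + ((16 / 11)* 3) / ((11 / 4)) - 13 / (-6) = -228103 / 12342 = -18.48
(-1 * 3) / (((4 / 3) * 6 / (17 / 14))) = -51 / 112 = -0.46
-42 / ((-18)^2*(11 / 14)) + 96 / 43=26405 / 12771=2.07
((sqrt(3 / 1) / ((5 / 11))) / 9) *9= 11 *sqrt(3) / 5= 3.81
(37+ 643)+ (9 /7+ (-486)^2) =1658141 /7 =236877.29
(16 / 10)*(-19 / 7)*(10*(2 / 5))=-608 / 35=-17.37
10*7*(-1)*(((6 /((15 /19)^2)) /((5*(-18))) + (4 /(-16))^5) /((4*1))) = 1.89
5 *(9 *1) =45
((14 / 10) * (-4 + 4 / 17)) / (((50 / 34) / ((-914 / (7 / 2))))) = 116992 / 125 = 935.94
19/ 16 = 1.19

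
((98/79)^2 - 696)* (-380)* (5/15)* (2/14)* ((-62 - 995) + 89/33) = -5209216891520/393183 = -13248835.51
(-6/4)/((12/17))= -17/8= -2.12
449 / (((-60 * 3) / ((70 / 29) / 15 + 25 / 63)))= -457531 / 328860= -1.39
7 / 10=0.70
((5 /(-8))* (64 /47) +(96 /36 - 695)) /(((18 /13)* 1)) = -500.63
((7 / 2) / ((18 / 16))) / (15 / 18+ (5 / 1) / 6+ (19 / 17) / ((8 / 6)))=272 / 219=1.24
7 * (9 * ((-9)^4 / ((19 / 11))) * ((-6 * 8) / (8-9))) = 218245104 / 19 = 11486584.42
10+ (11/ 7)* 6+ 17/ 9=1343/ 63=21.32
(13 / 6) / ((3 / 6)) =13 / 3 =4.33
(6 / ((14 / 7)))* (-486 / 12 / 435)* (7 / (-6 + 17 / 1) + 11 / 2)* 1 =-2187 / 1276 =-1.71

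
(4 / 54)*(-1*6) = -4 / 9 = -0.44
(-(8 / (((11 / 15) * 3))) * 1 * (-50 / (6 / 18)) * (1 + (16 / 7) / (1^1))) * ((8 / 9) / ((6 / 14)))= 368000 / 99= 3717.17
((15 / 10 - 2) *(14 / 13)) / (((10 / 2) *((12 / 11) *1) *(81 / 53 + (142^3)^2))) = -4081 / 338922607186888140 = -0.00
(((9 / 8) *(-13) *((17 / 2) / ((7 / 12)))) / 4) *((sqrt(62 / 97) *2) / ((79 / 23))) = -137241 *sqrt(6014) / 429128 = -24.80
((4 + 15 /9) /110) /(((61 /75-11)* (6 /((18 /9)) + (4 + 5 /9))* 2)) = -0.00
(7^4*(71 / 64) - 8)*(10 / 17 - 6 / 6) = -1189713 / 1088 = -1093.49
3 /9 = 1 /3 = 0.33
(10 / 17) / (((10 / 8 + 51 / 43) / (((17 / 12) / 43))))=10 / 1257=0.01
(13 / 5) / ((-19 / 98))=-1274 / 95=-13.41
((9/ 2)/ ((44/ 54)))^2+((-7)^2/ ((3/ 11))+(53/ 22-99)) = 659651/ 5808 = 113.58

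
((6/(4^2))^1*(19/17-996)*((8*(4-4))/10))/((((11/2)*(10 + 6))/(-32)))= 0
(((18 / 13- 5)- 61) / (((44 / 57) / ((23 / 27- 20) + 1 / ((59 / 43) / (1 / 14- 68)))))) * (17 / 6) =190216315 / 11682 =16282.86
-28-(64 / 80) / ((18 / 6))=-424 / 15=-28.27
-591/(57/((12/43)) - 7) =-3.00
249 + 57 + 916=1222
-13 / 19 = -0.68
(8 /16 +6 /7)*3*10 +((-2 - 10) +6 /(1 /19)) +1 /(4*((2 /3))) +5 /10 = 8041 /56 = 143.59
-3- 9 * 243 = -2190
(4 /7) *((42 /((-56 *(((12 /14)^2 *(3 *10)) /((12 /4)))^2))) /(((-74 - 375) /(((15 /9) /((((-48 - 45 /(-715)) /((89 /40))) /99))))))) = -48018971 /354573504000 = -0.00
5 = 5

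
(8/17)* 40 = 320/17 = 18.82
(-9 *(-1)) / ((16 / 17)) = 153 / 16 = 9.56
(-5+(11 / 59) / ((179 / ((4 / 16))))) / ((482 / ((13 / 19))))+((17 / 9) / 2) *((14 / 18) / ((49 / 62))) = 202323959365 / 219355602984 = 0.92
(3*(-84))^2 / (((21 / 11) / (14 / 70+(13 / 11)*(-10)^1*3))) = -1172707.20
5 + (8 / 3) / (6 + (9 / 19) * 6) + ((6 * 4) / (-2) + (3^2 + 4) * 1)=6.30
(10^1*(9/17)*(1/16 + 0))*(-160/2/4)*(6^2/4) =-59.56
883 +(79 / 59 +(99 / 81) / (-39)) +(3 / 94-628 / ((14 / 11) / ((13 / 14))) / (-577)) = 48715562395091 / 55037522358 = 885.13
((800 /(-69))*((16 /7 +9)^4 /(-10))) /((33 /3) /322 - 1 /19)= -118408246240 /116277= -1018329.04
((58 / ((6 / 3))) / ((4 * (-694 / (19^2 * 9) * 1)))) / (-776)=94221 / 2154176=0.04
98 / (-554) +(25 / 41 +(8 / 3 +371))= 12745945 / 34071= 374.10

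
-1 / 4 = -0.25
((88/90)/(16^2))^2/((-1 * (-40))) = 121/331776000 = 0.00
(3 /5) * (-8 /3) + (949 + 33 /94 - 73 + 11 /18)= 1851391 /2115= 875.36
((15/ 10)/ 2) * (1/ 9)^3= 1/ 972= 0.00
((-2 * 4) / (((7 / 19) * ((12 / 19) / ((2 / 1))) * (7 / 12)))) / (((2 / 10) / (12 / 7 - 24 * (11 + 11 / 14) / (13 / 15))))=853230720 / 4459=191350.24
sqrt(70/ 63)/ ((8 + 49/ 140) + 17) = 20*sqrt(10)/ 1521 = 0.04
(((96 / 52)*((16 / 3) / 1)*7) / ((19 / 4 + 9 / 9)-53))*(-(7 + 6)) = 512 / 27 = 18.96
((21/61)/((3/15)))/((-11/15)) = -1575/671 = -2.35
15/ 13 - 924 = -11997/ 13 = -922.85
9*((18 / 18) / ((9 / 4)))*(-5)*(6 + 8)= -280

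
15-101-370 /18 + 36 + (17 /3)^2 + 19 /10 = -3289 /90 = -36.54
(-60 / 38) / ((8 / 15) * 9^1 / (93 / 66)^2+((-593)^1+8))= 48050 / 17728957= 0.00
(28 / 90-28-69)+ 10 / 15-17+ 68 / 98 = -247684 / 2205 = -112.33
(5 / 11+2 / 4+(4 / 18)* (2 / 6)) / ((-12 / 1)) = -611 / 7128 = -0.09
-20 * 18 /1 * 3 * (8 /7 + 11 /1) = -91800 /7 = -13114.29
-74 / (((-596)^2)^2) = -37 / 63089203328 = -0.00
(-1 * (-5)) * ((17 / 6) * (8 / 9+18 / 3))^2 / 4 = 1388645 / 2916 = 476.22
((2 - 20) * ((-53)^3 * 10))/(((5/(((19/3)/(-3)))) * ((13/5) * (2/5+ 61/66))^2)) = -1621270530000/1698619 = -954463.91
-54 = -54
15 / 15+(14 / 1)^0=2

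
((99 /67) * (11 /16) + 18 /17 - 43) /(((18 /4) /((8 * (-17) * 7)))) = 8657.98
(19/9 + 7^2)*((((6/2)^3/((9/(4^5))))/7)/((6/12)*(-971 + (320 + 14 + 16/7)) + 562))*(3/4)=47104/685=68.76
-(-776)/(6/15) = 1940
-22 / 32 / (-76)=11 / 1216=0.01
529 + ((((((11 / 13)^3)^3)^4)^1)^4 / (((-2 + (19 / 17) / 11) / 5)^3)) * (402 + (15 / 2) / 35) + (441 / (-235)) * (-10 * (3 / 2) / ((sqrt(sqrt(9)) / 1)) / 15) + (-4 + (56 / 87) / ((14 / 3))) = 147 * sqrt(3) / 235 + 1951718597673451587963503269931214030108211469140154636226449752348669019884020261737412255949610325984752831219610464257229381349676952113151255862645576430499382545541649 / 3716582793407865062587481377751382135556852270834509499425145299108092006618798688537234255780018651491348358323155572024373816533644746097719098458104637829750495986426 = 526.22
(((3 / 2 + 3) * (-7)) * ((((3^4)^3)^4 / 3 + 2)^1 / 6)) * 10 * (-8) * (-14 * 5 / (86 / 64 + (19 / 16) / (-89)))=-742104444284247499763506105600 / 1263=-587572798324819873130250300.00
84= 84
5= 5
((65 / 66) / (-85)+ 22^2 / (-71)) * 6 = -543971 / 13277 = -40.97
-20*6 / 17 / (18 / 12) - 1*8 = -216 / 17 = -12.71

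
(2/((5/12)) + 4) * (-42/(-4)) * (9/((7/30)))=3564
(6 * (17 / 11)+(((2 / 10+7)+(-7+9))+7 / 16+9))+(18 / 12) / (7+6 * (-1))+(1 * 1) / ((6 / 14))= 83803 / 2640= 31.74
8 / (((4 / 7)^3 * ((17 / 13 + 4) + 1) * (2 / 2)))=6.80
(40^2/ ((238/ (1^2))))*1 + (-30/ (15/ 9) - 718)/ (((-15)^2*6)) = 496208/ 80325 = 6.18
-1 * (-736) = 736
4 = 4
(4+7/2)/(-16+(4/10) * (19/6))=-225/442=-0.51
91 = 91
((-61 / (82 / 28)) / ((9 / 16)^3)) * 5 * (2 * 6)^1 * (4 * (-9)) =279838720 / 1107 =252790.17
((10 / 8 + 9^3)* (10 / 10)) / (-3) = -2921 / 12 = -243.42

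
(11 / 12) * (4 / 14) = 11 / 42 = 0.26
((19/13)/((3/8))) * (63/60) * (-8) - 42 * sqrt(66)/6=-7 * sqrt(66) - 2128/65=-89.61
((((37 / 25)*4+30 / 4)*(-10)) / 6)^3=-302111711 / 27000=-11189.32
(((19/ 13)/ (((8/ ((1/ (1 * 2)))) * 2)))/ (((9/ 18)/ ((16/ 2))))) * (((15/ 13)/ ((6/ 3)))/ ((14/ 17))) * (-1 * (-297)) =1438965/ 9464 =152.05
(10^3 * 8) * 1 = 8000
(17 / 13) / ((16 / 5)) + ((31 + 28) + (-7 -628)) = -575.59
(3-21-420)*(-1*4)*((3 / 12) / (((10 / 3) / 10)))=1314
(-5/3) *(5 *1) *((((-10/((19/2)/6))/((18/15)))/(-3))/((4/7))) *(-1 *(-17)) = -74375/171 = -434.94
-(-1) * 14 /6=7 /3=2.33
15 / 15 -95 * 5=-474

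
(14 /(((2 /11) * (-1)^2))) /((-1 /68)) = -5236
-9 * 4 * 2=-72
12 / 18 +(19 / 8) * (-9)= -497 / 24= -20.71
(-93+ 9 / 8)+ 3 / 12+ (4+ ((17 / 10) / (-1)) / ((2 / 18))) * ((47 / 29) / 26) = -1392327 / 15080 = -92.33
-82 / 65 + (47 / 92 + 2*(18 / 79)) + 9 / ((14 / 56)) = 16867769 / 472420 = 35.71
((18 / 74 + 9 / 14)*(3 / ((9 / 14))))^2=23409 / 1369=17.10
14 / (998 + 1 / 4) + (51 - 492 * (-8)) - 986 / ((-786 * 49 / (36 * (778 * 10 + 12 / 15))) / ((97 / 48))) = 2368129552643 / 128155335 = 18478.59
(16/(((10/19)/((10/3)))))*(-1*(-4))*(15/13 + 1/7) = 143488/273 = 525.60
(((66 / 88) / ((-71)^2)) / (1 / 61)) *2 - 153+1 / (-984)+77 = -376901149 / 4960344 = -75.98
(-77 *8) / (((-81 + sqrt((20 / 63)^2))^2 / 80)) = -195592320 / 25836889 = -7.57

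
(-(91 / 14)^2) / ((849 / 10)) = -845 / 1698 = -0.50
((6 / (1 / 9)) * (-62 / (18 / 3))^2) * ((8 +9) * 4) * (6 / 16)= 147033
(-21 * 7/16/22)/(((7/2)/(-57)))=1197/176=6.80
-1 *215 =-215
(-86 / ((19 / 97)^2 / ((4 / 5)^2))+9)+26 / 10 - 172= -14394394 / 9025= -1594.95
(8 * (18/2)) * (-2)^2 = 288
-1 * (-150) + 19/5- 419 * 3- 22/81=-446906/405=-1103.47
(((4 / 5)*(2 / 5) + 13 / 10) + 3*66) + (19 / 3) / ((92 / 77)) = 1413953 / 6900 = 204.92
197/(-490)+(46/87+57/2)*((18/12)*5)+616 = 23682769/28420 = 833.31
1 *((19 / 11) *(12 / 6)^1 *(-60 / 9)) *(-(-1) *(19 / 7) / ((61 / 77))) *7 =-101080 / 183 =-552.35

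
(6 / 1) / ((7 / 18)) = 108 / 7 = 15.43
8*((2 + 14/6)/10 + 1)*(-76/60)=-3268/225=-14.52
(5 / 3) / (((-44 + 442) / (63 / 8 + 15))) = 305 / 3184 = 0.10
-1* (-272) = 272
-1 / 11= -0.09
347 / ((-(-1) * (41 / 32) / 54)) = 599616 / 41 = 14624.78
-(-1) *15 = 15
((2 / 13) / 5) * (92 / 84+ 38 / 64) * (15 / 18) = 0.04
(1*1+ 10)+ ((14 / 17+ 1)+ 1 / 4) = 889 / 68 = 13.07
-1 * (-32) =32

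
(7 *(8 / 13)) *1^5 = 56 / 13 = 4.31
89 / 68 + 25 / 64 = 1849 / 1088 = 1.70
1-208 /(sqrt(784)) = -45 /7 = -6.43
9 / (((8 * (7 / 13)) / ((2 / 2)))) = 117 / 56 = 2.09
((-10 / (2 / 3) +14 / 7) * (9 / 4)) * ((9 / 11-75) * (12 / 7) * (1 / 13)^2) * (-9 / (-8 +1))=198288 / 7007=28.30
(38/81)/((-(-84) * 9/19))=361/30618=0.01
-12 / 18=-2 / 3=-0.67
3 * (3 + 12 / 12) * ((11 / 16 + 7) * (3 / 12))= 369 / 16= 23.06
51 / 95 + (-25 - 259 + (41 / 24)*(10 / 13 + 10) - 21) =-2119747 / 7410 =-286.07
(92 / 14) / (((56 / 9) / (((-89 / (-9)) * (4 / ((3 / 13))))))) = 26611 / 147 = 181.03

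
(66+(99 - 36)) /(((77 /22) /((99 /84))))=4257 /98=43.44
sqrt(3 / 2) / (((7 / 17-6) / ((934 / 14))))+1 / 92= 1 / 92-7939* sqrt(6) / 1330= -14.61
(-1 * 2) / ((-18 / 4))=4 / 9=0.44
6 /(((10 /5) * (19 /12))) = 36 /19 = 1.89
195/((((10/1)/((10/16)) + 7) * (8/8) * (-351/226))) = -1130/207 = -5.46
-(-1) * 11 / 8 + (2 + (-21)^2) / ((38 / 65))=759.14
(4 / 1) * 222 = 888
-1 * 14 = -14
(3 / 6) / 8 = 1 / 16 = 0.06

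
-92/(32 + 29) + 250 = 15158/61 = 248.49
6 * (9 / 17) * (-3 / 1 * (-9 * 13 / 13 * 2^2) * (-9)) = -52488 / 17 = -3087.53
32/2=16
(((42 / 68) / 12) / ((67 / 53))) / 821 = 371 / 7480952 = 0.00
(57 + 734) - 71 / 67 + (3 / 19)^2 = 19106889 / 24187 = 789.97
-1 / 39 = -0.03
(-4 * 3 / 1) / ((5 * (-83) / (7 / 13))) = 84 / 5395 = 0.02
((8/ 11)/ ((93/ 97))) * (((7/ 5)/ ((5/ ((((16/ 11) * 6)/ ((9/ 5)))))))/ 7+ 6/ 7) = 942064/ 1181565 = 0.80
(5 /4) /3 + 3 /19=131 /228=0.57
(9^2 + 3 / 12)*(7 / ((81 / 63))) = 15925 / 36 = 442.36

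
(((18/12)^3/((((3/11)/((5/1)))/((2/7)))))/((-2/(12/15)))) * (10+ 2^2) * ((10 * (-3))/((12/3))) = 1485/2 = 742.50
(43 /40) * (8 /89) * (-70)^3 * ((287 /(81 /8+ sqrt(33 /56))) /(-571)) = 1280048011200 /773515999 - 13545481600 * sqrt(462) /2320547997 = 1529.38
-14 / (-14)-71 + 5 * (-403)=-2085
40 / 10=4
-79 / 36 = -2.19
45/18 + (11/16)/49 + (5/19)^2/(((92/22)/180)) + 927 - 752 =1174940813/6509552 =180.49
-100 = -100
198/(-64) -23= -835/32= -26.09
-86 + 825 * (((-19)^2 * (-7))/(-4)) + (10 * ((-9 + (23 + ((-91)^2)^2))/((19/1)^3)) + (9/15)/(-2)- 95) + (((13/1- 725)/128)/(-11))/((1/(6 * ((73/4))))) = 7497166938253/12071840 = 621045.92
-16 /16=-1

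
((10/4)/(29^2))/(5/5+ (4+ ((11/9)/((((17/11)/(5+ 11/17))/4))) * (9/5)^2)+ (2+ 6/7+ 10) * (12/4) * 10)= 252875/38160554974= 0.00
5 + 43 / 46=273 / 46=5.93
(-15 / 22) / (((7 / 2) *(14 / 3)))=-45 / 1078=-0.04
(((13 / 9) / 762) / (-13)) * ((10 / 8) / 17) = -5 / 466344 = -0.00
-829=-829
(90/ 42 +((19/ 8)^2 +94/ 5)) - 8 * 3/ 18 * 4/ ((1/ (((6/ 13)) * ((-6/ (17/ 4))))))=14880207/ 495040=30.06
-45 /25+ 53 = 256 /5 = 51.20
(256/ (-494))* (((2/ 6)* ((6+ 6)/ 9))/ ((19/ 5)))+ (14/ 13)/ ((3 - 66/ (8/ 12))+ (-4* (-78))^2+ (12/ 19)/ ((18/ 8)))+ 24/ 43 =2504473989301/ 5033711387016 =0.50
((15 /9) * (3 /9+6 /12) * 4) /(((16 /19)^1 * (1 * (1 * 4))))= 475 /288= 1.65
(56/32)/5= 7/20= 0.35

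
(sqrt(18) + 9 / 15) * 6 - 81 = -51.94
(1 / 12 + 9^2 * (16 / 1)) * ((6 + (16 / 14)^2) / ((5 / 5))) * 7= 66285.40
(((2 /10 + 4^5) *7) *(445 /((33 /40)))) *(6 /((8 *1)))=31903830 /11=2900348.18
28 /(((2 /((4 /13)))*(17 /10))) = 560 /221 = 2.53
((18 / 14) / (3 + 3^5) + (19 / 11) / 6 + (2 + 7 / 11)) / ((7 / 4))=110980 / 66297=1.67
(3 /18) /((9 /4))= 2 /27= 0.07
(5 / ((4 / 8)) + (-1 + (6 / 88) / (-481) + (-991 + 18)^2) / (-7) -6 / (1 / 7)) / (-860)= 4008258425 / 25481456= 157.30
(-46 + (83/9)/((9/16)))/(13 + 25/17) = -20383/9963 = -2.05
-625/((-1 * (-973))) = -625/973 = -0.64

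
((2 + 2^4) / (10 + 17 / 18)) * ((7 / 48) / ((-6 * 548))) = -63 / 863648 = -0.00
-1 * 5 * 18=-90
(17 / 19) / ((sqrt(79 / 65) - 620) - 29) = -717145 / 520181734 - 17 * sqrt(5135) / 520181734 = -0.00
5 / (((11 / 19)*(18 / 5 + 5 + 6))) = 475 / 803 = 0.59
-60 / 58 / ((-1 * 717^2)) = 0.00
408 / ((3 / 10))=1360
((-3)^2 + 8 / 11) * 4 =428 / 11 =38.91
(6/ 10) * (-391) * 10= -2346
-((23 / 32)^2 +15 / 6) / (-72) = 3089 / 73728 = 0.04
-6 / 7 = -0.86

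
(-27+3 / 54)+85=1045 / 18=58.06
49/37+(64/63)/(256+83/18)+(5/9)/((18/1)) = 267502183/196824978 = 1.36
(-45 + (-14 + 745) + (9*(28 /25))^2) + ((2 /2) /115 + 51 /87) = 328581418 /416875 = 788.20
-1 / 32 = -0.03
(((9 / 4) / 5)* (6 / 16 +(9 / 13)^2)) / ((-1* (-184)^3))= 2079 / 33689157632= 0.00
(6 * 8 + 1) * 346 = 16954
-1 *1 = -1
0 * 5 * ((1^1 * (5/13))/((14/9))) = 0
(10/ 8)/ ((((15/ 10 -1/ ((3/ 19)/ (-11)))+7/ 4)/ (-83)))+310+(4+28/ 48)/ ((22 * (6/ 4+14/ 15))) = 308.66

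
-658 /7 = -94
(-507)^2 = 257049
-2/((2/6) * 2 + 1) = -1.20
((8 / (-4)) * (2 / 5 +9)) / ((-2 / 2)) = 94 / 5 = 18.80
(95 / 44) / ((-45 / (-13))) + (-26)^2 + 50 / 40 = 134219 / 198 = 677.87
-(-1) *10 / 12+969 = 5819 / 6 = 969.83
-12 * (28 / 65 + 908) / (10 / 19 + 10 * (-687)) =1682868 / 1060475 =1.59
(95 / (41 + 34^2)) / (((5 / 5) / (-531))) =-295 / 7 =-42.14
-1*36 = -36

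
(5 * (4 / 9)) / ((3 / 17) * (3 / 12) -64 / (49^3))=32000528 / 627471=51.00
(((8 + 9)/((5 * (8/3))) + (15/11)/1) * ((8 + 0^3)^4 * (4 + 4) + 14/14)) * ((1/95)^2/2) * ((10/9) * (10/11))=384291/79420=4.84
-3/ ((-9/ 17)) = 17/ 3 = 5.67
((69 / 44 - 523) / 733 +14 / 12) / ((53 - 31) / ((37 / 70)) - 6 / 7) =11409727 / 1021549848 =0.01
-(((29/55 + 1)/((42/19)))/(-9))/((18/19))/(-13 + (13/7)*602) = 361/4922775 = 0.00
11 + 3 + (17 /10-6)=97 /10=9.70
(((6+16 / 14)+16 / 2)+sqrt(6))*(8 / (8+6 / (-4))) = 16*sqrt(6) / 13+1696 / 91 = 21.65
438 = 438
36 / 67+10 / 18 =659 / 603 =1.09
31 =31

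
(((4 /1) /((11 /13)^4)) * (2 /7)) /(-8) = -28561 /102487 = -0.28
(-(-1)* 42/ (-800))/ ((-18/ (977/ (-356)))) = -6839/ 854400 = -0.01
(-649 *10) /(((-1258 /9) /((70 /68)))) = 1022175 /21386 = 47.80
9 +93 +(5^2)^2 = 727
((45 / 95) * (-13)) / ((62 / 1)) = -117 / 1178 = -0.10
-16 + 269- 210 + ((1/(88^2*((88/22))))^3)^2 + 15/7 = 279150941141611303297840316423/6183723379719237731281272832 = 45.14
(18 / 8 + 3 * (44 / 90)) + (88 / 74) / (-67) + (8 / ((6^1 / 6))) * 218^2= 56550308257 / 148740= 380195.70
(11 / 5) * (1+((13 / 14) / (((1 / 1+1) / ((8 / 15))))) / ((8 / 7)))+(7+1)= 3203 / 300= 10.68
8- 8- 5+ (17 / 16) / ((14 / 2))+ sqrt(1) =-431 / 112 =-3.85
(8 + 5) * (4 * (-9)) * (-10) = 4680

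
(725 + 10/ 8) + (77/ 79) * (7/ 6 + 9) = 697879/ 948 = 736.16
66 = 66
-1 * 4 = -4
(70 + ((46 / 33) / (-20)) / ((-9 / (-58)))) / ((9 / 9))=103283 / 1485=69.55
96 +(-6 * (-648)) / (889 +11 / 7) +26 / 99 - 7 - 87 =681800 / 102861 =6.63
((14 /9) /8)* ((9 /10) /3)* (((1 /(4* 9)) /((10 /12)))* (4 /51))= 7 /45900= 0.00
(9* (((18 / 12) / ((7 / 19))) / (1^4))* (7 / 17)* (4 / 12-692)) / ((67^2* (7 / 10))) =-1774125 / 534191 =-3.32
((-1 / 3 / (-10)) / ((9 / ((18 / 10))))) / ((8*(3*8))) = 0.00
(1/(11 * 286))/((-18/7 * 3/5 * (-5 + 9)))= -0.00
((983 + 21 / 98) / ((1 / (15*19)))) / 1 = 3923025 / 14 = 280216.07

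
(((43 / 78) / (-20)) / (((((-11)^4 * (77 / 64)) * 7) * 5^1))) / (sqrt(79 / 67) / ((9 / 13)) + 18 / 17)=190422576 / 5386181458582925- 298248 * sqrt(5293) / 414321650660225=-0.00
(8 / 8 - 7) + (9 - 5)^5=1018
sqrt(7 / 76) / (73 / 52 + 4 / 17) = 442 *sqrt(133) / 27531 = 0.19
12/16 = 3/4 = 0.75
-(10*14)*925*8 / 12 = -259000 / 3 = -86333.33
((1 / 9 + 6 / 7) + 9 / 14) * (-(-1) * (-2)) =-29 / 9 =-3.22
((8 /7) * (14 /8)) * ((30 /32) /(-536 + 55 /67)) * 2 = -1005 /143428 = -0.01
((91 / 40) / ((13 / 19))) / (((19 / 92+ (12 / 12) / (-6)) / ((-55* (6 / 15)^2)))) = -18354 / 25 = -734.16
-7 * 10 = -70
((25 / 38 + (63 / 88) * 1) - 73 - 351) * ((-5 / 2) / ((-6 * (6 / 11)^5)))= -51728922355 / 14183424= -3647.14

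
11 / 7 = 1.57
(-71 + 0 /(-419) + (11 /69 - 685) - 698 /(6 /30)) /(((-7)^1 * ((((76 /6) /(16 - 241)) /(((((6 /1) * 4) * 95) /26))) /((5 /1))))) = -9887501250 /2093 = -4724080.86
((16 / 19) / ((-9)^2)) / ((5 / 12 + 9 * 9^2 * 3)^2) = 256 / 117820710171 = 0.00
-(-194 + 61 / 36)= 6923 / 36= 192.31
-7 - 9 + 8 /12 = -46 /3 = -15.33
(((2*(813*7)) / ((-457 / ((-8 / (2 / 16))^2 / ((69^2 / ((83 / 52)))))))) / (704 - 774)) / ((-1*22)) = -11516416 / 518560185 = -0.02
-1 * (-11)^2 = -121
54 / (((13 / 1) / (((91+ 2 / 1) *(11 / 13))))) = 55242 / 169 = 326.88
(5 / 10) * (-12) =-6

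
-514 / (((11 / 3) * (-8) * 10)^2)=-2313 / 387200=-0.01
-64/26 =-32/13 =-2.46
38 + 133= 171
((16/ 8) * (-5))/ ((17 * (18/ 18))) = -10/ 17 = -0.59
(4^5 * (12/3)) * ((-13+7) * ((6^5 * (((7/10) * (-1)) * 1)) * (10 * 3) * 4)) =16052649984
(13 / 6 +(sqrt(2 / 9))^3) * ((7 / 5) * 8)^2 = 6272 * sqrt(2) / 675 +20384 / 75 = 284.93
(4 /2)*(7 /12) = 7 /6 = 1.17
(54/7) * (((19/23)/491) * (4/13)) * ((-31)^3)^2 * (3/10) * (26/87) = 3642315106824/11462395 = 317762.13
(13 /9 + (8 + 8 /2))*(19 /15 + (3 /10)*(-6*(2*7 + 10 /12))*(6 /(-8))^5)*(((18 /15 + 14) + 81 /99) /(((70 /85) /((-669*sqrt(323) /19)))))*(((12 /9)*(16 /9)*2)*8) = -245156551013*sqrt(323) /92340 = -47714996.22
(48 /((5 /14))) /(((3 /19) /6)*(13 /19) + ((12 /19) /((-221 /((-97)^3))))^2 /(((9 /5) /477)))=23696871744 /317862117084081065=0.00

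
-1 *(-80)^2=-6400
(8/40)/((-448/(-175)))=5/64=0.08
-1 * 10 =-10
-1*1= -1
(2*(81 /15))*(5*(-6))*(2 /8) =-81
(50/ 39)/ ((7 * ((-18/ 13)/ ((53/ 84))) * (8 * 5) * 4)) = -265/ 508032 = -0.00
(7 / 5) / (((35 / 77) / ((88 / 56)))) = 121 / 25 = 4.84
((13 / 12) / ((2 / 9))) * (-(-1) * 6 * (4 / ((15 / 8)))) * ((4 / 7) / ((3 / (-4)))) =-1664 / 35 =-47.54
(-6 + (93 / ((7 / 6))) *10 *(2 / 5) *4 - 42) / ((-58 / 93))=-399528 / 203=-1968.12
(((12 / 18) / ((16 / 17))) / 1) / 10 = 17 / 240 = 0.07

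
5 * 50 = 250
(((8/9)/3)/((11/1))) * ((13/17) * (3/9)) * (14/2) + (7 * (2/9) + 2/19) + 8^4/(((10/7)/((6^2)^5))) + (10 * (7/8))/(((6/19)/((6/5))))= 173368619862.16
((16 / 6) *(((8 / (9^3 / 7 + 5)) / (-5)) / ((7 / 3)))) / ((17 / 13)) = -208 / 16235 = -0.01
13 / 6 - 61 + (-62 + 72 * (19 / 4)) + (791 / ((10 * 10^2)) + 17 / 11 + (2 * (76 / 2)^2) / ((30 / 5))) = 7753201 / 11000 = 704.84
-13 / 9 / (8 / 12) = -13 / 6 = -2.17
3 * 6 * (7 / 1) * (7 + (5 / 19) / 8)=67347 / 76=886.14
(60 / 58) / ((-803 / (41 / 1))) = -1230 / 23287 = -0.05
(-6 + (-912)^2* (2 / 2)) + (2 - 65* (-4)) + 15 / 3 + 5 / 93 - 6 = 77375912 / 93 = 831999.05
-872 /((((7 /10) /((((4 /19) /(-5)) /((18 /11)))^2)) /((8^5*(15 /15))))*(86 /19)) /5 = -13829668864 /11580975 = -1194.17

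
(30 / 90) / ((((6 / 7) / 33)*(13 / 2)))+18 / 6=194 / 39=4.97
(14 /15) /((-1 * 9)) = -14 /135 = -0.10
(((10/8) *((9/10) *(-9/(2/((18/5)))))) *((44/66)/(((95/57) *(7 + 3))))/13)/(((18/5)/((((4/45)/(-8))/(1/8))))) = 9/6500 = 0.00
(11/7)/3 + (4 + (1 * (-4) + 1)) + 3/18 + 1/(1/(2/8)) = 163/84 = 1.94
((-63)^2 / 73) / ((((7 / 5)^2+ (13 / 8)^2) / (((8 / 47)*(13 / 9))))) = 73382400 / 25255591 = 2.91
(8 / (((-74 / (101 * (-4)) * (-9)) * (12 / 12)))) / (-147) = 1616 / 48951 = 0.03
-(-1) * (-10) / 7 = -10 / 7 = -1.43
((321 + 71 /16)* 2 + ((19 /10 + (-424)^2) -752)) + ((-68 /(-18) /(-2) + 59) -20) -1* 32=64685479 /360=179681.89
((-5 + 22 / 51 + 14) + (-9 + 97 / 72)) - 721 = -880327 / 1224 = -719.22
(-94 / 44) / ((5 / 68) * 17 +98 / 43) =-4042 / 6677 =-0.61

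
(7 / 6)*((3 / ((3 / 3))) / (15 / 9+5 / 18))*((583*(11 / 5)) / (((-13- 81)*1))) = -57717 / 2350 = -24.56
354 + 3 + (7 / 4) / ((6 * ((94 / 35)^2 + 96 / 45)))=98106463 / 274784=357.03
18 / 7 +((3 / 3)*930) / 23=6924 / 161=43.01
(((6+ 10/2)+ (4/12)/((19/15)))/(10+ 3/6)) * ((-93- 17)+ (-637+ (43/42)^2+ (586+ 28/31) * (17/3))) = 15095088665/5454729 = 2767.34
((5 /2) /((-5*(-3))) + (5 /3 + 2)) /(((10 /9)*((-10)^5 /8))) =-69 /250000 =-0.00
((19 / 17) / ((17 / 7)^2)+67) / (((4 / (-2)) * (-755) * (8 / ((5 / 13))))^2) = 165051 / 2423245042816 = 0.00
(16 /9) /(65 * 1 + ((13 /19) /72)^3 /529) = 2407639375872 /88029314682517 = 0.03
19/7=2.71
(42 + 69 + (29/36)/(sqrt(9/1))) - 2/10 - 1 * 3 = 58357/540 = 108.07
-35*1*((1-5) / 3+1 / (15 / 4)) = 112 / 3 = 37.33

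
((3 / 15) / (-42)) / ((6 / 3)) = -1 / 420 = -0.00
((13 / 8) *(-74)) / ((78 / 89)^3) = -26083853 / 146016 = -178.64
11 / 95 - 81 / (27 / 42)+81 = -4264 / 95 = -44.88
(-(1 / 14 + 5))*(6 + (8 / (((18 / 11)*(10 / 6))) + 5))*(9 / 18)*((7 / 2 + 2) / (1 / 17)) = -2774893 / 840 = -3303.44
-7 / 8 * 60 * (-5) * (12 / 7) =450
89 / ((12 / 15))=445 / 4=111.25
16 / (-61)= -16 / 61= -0.26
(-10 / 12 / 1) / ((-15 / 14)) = 7 / 9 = 0.78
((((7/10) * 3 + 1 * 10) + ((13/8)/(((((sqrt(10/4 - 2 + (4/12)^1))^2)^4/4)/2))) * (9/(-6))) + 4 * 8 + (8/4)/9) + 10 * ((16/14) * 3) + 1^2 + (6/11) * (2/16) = 67984891/1732500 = 39.24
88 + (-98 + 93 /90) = -269 /30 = -8.97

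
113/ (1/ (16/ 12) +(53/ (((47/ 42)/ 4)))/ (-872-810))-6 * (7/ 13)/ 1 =228028186/ 1310049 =174.06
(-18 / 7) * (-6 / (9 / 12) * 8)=1152 / 7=164.57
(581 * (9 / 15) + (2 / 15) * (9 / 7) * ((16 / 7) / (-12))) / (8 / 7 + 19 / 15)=11139 / 77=144.66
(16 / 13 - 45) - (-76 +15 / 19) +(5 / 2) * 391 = 1008.94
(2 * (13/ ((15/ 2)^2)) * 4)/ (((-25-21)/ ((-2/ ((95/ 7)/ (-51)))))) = -49504/ 163875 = -0.30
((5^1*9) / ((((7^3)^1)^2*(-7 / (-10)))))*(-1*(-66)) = 29700 / 823543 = 0.04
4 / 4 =1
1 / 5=0.20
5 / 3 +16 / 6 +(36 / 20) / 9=68 / 15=4.53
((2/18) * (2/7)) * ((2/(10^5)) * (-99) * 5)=-11/35000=-0.00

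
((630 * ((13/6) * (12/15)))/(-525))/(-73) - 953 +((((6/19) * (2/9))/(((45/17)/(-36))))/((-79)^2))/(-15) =-1856064536647/1947660075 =-952.97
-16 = -16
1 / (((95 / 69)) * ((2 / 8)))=276 / 95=2.91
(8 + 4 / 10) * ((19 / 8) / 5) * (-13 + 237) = 22344 / 25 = 893.76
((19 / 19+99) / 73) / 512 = 25 / 9344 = 0.00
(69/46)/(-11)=-0.14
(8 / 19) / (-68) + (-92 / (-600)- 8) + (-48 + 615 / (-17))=-4458821 / 48450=-92.03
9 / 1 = 9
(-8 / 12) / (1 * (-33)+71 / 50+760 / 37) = 0.06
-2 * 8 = -16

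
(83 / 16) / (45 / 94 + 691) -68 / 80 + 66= 169406899 / 2599960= 65.16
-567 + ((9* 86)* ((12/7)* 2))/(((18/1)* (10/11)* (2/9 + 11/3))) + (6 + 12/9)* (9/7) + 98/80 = -5043523/9800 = -514.65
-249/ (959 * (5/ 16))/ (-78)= 664/ 62335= 0.01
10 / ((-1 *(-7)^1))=10 / 7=1.43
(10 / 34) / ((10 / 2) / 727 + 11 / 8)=29080 / 136629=0.21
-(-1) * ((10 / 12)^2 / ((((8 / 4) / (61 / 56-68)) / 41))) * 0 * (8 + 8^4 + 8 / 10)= 0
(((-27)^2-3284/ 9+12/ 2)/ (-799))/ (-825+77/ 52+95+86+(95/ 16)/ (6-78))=5542784/ 7689258797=0.00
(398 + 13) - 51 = 360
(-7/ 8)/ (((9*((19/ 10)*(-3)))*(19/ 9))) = 35/ 4332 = 0.01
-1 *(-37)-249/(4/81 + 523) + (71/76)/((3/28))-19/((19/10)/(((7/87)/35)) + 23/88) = 7945083994027/175697431845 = 45.22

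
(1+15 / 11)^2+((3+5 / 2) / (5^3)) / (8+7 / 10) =1471631 / 263175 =5.59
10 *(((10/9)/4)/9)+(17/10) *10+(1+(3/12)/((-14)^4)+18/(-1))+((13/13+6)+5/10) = 97192561/12446784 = 7.81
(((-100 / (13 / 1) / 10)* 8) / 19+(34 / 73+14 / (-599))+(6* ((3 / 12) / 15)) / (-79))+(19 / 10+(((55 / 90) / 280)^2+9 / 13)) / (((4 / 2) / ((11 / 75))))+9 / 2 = 15628962095062912021 / 3251068042098240000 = 4.81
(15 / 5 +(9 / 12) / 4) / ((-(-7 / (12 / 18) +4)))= 51 / 104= 0.49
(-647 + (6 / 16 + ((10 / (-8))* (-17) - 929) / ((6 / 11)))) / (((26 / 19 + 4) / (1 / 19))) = -13865 / 612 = -22.66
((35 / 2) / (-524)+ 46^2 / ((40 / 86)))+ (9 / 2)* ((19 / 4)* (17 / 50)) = 238767627 / 52400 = 4556.63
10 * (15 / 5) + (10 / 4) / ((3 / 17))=265 / 6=44.17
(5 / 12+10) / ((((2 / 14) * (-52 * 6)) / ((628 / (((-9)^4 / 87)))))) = -3983875 / 2047032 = -1.95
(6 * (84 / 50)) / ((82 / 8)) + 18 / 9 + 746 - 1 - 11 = 755408 / 1025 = 736.98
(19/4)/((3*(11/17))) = 323/132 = 2.45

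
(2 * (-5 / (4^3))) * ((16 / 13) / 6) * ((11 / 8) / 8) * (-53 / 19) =2915 / 189696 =0.02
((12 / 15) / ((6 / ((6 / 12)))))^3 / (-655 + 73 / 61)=-61 / 134601750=-0.00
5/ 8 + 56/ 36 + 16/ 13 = 3193/ 936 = 3.41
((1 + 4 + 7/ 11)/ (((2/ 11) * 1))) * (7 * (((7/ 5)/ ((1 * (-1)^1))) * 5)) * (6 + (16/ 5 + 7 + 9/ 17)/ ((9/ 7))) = -5556502/ 255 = -21790.20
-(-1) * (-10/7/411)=-0.00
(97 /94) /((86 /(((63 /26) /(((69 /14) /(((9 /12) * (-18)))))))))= -384993 /4834232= -0.08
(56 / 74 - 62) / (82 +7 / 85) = -192610 / 258149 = -0.75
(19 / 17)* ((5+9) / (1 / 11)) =2926 / 17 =172.12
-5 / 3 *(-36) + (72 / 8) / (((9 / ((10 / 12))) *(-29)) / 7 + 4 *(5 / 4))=83145 / 1391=59.77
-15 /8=-1.88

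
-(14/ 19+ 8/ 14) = -174/ 133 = -1.31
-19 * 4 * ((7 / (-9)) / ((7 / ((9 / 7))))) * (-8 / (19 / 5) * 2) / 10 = -32 / 7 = -4.57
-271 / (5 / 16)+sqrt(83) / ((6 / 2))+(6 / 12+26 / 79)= -863.33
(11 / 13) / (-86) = -11 / 1118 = -0.01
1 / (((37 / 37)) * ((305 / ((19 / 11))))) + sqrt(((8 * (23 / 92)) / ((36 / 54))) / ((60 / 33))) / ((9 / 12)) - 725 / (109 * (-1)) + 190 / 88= 2 * sqrt(165) / 15 + 1172369 / 132980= 10.53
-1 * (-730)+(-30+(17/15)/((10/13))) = 105221/150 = 701.47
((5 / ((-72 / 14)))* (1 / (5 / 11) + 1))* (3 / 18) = -14 / 27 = -0.52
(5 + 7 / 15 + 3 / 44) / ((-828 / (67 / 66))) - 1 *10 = -360921551 / 36067680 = -10.01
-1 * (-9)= 9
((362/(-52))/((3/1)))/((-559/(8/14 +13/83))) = 25521/8444254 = 0.00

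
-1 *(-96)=96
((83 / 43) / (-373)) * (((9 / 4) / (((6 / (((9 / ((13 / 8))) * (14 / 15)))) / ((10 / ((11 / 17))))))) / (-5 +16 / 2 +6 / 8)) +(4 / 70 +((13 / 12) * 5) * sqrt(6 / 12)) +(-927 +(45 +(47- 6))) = -67510170513 / 80275195 +65 * sqrt(2) / 24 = -837.15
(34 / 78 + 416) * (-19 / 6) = -308579 / 234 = -1318.71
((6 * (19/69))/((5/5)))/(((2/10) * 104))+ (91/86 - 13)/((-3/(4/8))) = 79832/38571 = 2.07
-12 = -12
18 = 18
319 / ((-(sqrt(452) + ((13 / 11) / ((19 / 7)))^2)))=115389433159 / 862360877011 - 1217322987518 * sqrt(113) / 862360877011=-14.87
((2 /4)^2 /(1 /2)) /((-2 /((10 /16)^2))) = -25 /256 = -0.10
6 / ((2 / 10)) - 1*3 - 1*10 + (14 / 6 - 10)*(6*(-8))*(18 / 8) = 845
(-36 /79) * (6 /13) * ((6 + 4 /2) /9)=-0.19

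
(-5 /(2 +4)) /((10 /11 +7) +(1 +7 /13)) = -715 /8106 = -0.09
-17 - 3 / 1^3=-20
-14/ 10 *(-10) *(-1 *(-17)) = 238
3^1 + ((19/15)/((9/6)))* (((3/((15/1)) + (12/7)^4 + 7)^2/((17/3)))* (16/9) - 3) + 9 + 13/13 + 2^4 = 3414400362197/36750606375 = 92.91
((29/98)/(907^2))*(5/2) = 145/161239204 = 0.00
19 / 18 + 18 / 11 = 533 / 198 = 2.69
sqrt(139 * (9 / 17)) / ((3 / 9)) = 9 * sqrt(2363) / 17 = 25.74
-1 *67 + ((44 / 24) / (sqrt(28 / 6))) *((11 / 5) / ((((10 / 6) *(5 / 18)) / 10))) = -67 + 1089 *sqrt(42) / 175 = -26.67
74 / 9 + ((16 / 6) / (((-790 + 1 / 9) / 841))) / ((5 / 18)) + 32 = 9597482 / 319905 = 30.00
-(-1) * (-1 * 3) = -3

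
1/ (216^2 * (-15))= -1/ 699840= -0.00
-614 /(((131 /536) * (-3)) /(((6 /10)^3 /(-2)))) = -1480968 /16375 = -90.44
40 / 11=3.64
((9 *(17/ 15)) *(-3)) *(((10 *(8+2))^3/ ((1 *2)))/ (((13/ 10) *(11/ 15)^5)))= -55493350.65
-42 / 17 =-2.47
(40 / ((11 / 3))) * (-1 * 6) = -720 / 11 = -65.45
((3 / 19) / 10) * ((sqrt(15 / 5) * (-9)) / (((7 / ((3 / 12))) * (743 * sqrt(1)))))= -27 * sqrt(3) / 3952760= -0.00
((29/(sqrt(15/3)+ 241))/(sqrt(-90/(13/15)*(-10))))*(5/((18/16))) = -29*sqrt(39)/1176039+ 6989*sqrt(195)/5880195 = 0.02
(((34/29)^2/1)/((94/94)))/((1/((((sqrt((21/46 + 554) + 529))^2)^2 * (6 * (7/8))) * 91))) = 1371820123723959/1779556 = 770877749.13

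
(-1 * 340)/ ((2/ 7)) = -1190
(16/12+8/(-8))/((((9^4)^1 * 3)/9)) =0.00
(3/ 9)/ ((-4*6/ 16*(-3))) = 2/ 27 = 0.07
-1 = -1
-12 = -12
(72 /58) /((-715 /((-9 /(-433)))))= -324 /8978255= -0.00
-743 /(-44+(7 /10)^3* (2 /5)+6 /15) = 1857500 /108657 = 17.10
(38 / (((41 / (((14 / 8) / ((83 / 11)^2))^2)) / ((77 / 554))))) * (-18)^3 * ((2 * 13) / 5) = -9946768891059 / 2694920757985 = -3.69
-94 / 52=-47 / 26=-1.81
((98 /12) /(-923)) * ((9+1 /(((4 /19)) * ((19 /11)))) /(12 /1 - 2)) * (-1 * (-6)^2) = 6909 /18460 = 0.37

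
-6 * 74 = -444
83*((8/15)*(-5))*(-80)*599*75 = 795472000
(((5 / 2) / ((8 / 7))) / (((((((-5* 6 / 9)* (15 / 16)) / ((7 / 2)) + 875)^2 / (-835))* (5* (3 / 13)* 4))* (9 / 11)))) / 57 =-744653 / 67047304500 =-0.00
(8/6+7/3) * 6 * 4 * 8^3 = 45056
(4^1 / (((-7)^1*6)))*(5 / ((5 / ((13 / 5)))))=-26 / 105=-0.25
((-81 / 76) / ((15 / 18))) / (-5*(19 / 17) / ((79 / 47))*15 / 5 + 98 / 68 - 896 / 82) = 13380309 / 203585665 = 0.07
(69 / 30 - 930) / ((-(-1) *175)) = -9277 / 1750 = -5.30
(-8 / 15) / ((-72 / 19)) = 19 / 135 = 0.14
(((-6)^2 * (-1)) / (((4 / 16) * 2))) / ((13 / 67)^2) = -1912.47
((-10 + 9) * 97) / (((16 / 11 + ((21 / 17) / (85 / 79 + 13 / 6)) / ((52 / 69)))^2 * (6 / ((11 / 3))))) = -29792851216248406 / 1930866056107641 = -15.43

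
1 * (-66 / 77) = -6 / 7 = -0.86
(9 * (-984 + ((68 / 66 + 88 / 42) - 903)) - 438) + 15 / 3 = -1338866 / 77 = -17387.87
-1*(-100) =100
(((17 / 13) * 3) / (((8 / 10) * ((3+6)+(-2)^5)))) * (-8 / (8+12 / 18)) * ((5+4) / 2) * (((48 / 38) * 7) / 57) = 0.14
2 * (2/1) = 4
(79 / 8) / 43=79 / 344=0.23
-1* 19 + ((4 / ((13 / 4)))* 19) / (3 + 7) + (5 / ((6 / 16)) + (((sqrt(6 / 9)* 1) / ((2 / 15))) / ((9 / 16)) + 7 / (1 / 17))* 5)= 200* sqrt(6) / 9 + 115376 / 195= 646.10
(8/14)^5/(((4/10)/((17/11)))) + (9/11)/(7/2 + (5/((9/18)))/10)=77134/184877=0.42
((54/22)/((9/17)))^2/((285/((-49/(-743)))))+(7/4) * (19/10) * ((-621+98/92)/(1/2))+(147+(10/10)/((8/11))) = -156136286583/39287611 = -3974.19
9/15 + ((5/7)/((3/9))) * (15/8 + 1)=6.76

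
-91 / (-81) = 1.12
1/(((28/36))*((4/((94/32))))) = 423/448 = 0.94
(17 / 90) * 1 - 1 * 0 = 17 / 90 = 0.19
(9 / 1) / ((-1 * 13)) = -9 / 13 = -0.69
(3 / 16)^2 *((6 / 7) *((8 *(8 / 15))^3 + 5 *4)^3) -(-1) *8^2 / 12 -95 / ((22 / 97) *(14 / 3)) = 12276384098320057 / 438539062500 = 27993.82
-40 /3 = -13.33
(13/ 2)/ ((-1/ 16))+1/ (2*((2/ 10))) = -203/ 2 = -101.50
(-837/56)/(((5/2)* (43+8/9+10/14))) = -7533/56200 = -0.13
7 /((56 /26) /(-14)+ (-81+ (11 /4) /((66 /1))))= -2184 /25307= -0.09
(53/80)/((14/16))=53/70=0.76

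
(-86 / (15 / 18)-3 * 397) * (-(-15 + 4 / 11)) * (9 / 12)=-3125493 / 220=-14206.79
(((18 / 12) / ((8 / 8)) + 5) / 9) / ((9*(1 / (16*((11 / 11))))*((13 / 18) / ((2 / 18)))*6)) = 8 / 243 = 0.03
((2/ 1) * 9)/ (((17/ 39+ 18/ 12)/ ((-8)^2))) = 89856/ 151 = 595.07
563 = 563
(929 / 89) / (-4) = -929 / 356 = -2.61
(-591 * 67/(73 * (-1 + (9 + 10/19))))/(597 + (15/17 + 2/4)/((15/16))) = -21316385/200530854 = -0.11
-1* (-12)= 12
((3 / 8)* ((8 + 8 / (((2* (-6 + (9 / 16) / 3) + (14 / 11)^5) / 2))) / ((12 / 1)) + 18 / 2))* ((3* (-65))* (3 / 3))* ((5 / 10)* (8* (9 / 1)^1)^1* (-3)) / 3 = 534267185985 / 21350302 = 25023.87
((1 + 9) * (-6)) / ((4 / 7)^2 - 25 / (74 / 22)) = 108780 / 12883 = 8.44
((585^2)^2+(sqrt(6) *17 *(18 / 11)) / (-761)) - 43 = 117117950582 - 306 *sqrt(6) / 8371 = 117117950581.91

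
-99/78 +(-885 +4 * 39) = -730.27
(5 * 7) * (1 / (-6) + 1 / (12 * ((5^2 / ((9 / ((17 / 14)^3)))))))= -773339 / 147390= -5.25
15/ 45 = 1/ 3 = 0.33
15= 15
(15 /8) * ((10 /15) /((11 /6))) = 15 /22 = 0.68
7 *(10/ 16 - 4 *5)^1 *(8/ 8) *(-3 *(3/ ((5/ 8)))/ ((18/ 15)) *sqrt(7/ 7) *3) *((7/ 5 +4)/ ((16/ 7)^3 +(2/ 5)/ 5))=16746975/ 7636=2193.16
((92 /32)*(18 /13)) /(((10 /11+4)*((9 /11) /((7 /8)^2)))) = 136367 /179712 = 0.76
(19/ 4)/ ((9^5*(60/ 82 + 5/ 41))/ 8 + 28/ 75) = 0.00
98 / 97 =1.01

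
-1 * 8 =-8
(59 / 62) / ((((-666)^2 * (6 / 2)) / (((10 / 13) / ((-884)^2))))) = 0.00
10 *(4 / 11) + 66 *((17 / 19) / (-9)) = -1834 / 627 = -2.93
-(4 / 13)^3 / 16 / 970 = -2 / 1065545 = -0.00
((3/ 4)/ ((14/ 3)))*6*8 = 54/ 7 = 7.71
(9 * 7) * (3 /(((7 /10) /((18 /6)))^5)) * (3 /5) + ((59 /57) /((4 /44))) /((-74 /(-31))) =1660506185719 /10127418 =163961.45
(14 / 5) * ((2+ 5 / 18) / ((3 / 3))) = 287 / 45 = 6.38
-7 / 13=-0.54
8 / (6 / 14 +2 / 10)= 140 / 11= 12.73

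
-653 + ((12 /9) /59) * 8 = -115549 /177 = -652.82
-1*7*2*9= -126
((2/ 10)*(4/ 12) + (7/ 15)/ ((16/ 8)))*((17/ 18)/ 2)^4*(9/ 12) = 83521/ 7464960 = 0.01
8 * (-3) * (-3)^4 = -1944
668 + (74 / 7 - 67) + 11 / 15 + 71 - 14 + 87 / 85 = 1196536 / 1785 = 670.33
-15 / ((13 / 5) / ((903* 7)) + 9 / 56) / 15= -252840 / 40739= -6.21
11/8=1.38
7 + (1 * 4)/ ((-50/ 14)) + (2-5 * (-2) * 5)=1447/ 25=57.88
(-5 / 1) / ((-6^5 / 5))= 0.00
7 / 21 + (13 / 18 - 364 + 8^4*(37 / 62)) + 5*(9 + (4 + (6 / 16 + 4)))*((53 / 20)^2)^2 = 454665703661 / 71424000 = 6365.73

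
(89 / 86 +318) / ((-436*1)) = -27437 / 37496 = -0.73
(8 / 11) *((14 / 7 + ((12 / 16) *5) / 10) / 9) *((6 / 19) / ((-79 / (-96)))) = 64 / 869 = 0.07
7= 7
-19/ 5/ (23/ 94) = -1786/ 115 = -15.53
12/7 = 1.71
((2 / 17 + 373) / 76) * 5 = 31715 / 1292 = 24.55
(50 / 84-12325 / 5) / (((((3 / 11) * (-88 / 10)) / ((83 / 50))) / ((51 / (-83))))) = -351917 / 336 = -1047.37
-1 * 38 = -38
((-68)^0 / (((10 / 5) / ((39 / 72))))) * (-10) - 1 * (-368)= 8767 / 24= 365.29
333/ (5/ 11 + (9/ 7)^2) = 179487/ 1136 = 158.00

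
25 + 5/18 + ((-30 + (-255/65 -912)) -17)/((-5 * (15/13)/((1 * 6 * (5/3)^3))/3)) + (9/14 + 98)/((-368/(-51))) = 215577773/15456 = 13947.84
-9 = -9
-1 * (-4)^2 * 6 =-96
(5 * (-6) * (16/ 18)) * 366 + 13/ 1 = -9747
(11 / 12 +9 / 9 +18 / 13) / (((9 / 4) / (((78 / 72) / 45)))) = 103 / 2916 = 0.04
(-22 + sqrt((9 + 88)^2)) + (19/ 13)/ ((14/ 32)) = 7129/ 91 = 78.34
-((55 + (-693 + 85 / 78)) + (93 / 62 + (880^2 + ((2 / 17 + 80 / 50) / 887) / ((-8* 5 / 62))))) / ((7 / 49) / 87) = -4618617957148979 / 9801350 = -471222633.33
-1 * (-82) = 82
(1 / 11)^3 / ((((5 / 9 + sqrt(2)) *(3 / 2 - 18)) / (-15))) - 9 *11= -198576333 / 2005817 + 810 *sqrt(2) / 2005817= -99.00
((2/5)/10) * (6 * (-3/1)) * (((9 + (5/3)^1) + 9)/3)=-118/25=-4.72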